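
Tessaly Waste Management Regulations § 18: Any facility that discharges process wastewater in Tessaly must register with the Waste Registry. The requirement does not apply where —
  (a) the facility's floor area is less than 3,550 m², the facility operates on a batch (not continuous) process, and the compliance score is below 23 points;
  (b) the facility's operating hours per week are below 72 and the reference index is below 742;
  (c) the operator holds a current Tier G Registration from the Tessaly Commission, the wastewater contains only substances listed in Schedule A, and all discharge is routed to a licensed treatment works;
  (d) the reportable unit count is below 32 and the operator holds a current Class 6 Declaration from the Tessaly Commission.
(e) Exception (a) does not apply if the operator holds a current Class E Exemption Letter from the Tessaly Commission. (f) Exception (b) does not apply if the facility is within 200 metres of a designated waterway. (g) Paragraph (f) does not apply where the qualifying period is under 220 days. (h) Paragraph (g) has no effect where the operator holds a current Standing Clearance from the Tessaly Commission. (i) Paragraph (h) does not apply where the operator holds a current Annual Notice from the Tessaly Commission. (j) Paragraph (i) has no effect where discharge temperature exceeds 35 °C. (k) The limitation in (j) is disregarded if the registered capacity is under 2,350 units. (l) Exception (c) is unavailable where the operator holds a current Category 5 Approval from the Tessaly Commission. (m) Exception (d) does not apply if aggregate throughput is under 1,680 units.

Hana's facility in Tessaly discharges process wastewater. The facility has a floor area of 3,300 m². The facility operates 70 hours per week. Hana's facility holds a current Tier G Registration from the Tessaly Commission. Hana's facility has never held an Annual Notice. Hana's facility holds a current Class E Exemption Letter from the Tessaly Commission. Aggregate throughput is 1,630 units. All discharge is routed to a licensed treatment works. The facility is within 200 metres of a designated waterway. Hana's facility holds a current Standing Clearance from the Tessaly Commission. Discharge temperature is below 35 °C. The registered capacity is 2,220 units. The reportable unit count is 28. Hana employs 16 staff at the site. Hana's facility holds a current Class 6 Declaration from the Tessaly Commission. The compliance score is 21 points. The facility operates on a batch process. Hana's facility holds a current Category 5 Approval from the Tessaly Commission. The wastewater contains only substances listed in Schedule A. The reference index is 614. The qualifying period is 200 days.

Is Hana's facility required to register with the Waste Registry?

Exception (a): the facility's floor area is 3,300 m², less than the 3,550 m² limit; the facility operates on a batch process; the compliance score is 21 points, below the 23 points limit — every condition holds. Turning to paragraph (e): (e) operates — a current Class E Exemption Letter is held. So (a) is unavailable.
Exception (b): the facility's operating hours per week are 70, below the 72 limit; the reference index is 614, below the 742 limit — every condition holds. But: (f) operates against (b): the facility is within 200 m of a designated waterway. (g) would limit (f) — the qualifying period is 200 days, under the 220 days limit — but (h) sets (g) aside: (h) is engaged — a current Standing Clearance is held. (i), which would lift (h), does not operate here — there is no Annual Notice in force. Exception (b) does not apply.
All of (c)'s requirements are met (a current Tier G Registration is held; the wastewater is Schedule-A-only; discharge is routed to a licensed treatment works). But applying paragraph (l): (l) is triggered — a current Category 5 Approval is held. So (c) is unavailable.
Exception (d): the reportable unit count is 28, below the 32 limit; a current Class 6 Declaration is held — every condition holds. However, paragraph (m) must be considered: (m) operates against (d): aggregate throughput is 1,630 units, under the 1,680 units limit. (d) is therefore removed.
No exception is made out. Hana's facility falls within the general rule.

Yes — Hana's facility must register with the Waste Registry.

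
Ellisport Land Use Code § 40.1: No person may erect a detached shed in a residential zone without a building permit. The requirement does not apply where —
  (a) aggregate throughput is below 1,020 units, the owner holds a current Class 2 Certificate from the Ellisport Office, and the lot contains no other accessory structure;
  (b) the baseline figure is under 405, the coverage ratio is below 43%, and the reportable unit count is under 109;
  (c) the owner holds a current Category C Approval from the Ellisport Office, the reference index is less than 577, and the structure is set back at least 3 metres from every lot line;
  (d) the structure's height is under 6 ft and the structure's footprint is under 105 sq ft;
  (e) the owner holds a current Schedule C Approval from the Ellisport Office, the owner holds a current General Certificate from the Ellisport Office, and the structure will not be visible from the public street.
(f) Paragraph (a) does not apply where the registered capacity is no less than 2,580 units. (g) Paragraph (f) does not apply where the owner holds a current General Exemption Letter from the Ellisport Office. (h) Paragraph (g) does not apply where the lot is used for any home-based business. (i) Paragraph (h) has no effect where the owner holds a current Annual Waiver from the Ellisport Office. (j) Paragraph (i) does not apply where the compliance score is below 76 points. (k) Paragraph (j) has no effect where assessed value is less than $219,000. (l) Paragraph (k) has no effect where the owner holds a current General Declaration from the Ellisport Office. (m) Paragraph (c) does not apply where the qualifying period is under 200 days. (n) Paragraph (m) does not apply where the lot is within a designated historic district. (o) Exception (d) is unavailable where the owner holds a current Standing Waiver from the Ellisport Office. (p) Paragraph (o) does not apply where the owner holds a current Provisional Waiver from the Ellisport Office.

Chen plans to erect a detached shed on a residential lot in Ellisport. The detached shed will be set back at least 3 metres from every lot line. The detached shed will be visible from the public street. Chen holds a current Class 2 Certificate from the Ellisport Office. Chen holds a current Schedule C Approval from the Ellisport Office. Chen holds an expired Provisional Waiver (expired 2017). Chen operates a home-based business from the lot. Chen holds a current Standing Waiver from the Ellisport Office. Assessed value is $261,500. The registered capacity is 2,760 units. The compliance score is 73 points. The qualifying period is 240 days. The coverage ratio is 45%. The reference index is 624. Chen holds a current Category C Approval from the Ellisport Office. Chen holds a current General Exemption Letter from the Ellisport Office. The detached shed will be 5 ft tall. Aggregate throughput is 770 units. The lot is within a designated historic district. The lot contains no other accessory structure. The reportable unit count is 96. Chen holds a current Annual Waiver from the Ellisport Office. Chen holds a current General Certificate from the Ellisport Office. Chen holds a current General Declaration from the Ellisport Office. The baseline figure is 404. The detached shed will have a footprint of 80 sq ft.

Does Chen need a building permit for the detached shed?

Exception (a): aggregate throughput is 770 units, below the 1,020 units limit; a current Class 2 Certificate is held; the lot has no other accessory structure — every condition holds. But applying paragraphs (f)–(l): (f) operates against (a): the registered capacity is 2,760 units, meeting the 2,580 units threshold. (g) applies (a current General Exemption Letter is held), but yields to (h): (h) is triggered — a home-based business operates on the lot. (i) would limit (h) — a current Annual Waiver is held — but (j) sets (i) aside: (j) applies — the compliance score is 73 points, below the 76 points limit. (k) does not operate here (assessed value is $261,500, not less than $219,000), so (j) stands. (a) is therefore removed.
Exception (b) requires that the coverage ratio is below 43%; but the coverage ratio is 45%, not below 43%, so (b) is unavailable.
Exception (c) requires that the reference index is less than 577; but the reference index is 624, not less than 577, so (c) is unavailable.
Exception (d): the structure's height is 5 ft, under the 6 ft limit; the structure's footprint is 80 sq ft, under the 105 sq ft limit — every condition holds. Turning to paragraphs (o)–(p): (o) applies — a current Standing Waiver is held. (p), which would lift (o), is not engaged — no current Provisional Waiver is held. Exception (d) does not apply.
Exception (e) fails — the structure will be visible from the street.
No exception displaces § 40.1.

Yes — Chen must obtain a building permit.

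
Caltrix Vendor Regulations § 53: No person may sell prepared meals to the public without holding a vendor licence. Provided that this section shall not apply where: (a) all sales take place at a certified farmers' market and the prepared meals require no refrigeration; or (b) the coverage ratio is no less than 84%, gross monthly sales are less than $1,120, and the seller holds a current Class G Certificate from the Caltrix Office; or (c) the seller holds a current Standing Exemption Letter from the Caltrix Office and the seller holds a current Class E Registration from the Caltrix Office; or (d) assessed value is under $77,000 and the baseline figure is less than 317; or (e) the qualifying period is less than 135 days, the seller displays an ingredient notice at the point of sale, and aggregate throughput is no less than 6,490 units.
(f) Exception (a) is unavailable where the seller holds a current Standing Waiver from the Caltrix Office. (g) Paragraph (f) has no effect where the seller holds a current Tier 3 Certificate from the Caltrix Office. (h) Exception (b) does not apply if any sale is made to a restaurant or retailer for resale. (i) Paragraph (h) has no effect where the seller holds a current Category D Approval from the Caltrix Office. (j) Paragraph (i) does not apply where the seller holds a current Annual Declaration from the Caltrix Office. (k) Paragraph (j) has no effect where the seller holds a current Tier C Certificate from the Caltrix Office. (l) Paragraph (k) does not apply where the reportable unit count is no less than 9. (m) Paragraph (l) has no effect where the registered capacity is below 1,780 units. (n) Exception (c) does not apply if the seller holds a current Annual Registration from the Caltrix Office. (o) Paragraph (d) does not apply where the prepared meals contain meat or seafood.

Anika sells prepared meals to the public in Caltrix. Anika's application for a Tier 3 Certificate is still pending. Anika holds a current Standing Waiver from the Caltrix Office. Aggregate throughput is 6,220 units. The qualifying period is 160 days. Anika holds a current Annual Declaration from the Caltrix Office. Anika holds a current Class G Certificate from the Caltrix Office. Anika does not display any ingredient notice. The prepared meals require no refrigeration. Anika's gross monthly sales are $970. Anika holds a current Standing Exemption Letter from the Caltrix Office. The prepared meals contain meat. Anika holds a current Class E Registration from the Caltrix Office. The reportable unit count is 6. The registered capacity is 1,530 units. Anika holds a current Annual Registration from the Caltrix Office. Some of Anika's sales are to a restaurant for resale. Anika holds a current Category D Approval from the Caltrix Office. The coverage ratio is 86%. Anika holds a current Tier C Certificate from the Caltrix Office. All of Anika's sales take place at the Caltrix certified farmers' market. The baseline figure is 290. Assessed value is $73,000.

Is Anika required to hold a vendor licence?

Exception (a)'s conditions are all satisfied: all sales are at a certified farmers' market; the prepared meals are shelf-stable. But applying paragraphs (f)–(g): (f) operates — a current Standing Waiver is held. (g), which would lift (f), is not engaged — the Tier 3 Certificate is not current. (a) is therefore removed.
Exception (b)'s conditions are all satisfied: the coverage ratio is 86%, meeting the 84% threshold; gross monthly sales are $970, less than the $1,120 limit; a current Class G Certificate is held. Under paragraphs (h)–(m): (h) is engaged (some sales are to a restaurant for resale), but is displaced by (i): (i) is engaged — a current Category D Approval is held. (j) operates (a current Annual Declaration is held), but yields to (k): (k) operates against (j): a current Tier C Certificate is held. (l) does not operate here (the reportable unit count is 6, short of 9), so (k) stands. So (b) applies.
Exception (c): a current Standing Exemption Letter is held; a current Class E Registration is held — every condition holds. But: (n) operates against (c): a current Annual Registration is held. Exception (c) does not apply.
Exception (d) is satisfied on its face — assessed value is $73,000, under the $77,000 limit; the baseline figure is 290, less than the 317 limit. But: (o) operates against (d): the prepared meals contain meat. So (d) is unavailable.
Exception (e) does not apply: the qualifying period is 160 days, not less than 135 days.

No — exception (b) applies; Anika is not required to hold a vendor licence.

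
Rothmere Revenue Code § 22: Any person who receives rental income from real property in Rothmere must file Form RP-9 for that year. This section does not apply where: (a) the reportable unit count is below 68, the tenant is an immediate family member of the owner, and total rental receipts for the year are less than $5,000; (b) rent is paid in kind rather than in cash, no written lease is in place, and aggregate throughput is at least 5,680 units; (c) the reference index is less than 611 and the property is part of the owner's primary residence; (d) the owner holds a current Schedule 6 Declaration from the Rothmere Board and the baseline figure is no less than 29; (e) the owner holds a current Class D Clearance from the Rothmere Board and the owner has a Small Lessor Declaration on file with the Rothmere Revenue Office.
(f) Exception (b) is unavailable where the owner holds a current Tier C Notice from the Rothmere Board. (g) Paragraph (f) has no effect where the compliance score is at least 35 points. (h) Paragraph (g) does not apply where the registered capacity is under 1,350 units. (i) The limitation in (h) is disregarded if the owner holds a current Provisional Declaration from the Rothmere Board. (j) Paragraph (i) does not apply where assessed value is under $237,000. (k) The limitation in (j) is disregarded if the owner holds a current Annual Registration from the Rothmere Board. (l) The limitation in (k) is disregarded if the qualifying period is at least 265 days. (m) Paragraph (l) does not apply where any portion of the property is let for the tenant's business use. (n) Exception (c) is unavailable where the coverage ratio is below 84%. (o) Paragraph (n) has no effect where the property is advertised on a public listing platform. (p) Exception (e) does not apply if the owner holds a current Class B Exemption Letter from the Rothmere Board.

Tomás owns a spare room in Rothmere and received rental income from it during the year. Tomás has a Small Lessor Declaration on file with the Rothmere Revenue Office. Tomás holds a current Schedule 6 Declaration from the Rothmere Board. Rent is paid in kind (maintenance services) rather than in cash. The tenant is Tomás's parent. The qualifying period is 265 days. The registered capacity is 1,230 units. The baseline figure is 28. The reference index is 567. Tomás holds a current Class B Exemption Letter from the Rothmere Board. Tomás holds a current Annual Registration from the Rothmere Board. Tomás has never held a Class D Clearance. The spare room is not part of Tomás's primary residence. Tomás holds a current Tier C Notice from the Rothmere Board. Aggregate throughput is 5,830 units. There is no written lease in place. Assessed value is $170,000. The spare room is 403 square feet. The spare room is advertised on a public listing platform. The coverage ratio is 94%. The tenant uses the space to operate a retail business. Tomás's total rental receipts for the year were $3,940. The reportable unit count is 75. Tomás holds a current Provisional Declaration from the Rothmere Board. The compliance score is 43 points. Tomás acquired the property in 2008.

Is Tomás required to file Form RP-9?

Exception (a) does not apply: the reportable unit count is 75, not below 68.
Exception (b) is satisfied on its face — rent is paid in kind; there is no written lease; aggregate throughput is 5,830 units, meeting the 5,680 units threshold. Under paragraphs (f)–(m): (f) would limit (b) — a current Tier C Notice is held — but (g) sets (f) aside: (g) is triggered — the compliance score is 43 points, meeting the 35 points threshold. (h) would limit (g) — the registered capacity is 1,230 units, under the 1,350 units limit — but (i) sets (h) aside: (i) is engaged — a current Provisional Declaration is held. (j) operates (assessed value is $170,000, under the $237,000 limit), but is displaced by (k): (k) operates against (j): a current Annual Registration is held. (l) operates (the qualifying period is 265 days, meeting the 265 days threshold), but is overridden by (m): (m) is engaged — the space is let for business use. So (b) applies.
Exception (c) requires that the property is part of the owner's primary residence; but the spare room is not part of the primary residence, so (c) is unavailable.
Exception (d) does not apply: the baseline figure is 28, short of 29.
Exception (e) does not apply: there is no Class D Clearance in force.

No — exception (b) applies; Tomás is not required to file Form RP-9.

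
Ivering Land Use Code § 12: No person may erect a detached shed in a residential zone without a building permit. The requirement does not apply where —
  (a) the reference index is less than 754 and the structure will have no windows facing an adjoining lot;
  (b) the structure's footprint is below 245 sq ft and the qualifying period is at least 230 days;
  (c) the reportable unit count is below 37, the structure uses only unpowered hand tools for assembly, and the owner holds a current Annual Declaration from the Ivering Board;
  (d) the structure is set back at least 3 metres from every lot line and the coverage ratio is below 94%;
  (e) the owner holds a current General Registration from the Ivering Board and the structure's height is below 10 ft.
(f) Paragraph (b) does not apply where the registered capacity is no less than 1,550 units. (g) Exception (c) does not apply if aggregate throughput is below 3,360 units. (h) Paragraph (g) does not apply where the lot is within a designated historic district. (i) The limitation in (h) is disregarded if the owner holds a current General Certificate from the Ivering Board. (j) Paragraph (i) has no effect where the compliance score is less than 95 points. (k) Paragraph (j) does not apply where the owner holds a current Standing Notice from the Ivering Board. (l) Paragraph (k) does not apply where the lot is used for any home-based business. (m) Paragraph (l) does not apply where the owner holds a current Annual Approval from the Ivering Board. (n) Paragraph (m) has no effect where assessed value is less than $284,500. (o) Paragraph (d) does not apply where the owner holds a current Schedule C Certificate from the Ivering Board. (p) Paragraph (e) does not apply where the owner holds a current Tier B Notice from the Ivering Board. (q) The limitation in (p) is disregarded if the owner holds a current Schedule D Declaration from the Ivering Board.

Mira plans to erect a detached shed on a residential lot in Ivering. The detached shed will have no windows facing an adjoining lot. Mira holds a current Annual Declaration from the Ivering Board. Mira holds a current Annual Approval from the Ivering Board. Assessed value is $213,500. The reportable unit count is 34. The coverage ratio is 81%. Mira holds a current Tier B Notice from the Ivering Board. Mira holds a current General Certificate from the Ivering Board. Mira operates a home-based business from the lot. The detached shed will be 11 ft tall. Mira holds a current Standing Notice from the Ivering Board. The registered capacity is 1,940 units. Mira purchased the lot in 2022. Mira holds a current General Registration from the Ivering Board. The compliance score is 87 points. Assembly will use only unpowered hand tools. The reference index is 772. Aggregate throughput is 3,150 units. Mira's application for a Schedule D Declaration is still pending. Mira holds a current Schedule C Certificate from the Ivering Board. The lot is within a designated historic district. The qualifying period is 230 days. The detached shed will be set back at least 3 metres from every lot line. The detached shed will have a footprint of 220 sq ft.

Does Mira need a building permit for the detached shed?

Exception (a) fails — the reference index is 772, not less than 754.
Exception (b) is satisfied on its face — the structure's footprint is 220 sq ft, below the 245 sq ft limit; the qualifying period is 230 days, meeting the 230 days threshold. But applying paragraph (f): (f) operates against (b): the registered capacity is 1,940 units, meeting the 1,550 units threshold. So (b) is unavailable.
Exception (c) is satisfied on its face — the reportable unit count is 34, below the 37 limit; assembly uses only hand tools; a current Annual Declaration is held. Under paragraphs (g)–(n): (g) applies (aggregate throughput is 3,150 units, below the 3,360 units limit), but is itself disapplied by (h): (h) operates against (g): the lot is in a historic district. (i) would limit (h) — a current General Certificate is held — but (j) sets (i) aside: (j) is triggered — the compliance score is 87 points, less than the 95 points limit. (k) would limit (j) — a current Standing Notice is held — but (l) sets (k) aside: (l) applies — a home-based business operates on the lot. (m) is engaged (a current Annual Approval is held), but is set aside by (n): (n) operates against (m): assessed value is $213,500, less than the $284,500 limit. Exception (c) stands.
All of (d)'s requirements are met (the setback is at least 3 m on every side; the coverage ratio is 81%, below the 94% limit). Turning to paragraph (o): (o) operates against (d): a current Schedule C Certificate is held. (d) is therefore removed.
Exception (e) does not apply: the structure's height is 11 ft, not below 10 ft.

No — exception (c) applies; Mira does not need a building permit.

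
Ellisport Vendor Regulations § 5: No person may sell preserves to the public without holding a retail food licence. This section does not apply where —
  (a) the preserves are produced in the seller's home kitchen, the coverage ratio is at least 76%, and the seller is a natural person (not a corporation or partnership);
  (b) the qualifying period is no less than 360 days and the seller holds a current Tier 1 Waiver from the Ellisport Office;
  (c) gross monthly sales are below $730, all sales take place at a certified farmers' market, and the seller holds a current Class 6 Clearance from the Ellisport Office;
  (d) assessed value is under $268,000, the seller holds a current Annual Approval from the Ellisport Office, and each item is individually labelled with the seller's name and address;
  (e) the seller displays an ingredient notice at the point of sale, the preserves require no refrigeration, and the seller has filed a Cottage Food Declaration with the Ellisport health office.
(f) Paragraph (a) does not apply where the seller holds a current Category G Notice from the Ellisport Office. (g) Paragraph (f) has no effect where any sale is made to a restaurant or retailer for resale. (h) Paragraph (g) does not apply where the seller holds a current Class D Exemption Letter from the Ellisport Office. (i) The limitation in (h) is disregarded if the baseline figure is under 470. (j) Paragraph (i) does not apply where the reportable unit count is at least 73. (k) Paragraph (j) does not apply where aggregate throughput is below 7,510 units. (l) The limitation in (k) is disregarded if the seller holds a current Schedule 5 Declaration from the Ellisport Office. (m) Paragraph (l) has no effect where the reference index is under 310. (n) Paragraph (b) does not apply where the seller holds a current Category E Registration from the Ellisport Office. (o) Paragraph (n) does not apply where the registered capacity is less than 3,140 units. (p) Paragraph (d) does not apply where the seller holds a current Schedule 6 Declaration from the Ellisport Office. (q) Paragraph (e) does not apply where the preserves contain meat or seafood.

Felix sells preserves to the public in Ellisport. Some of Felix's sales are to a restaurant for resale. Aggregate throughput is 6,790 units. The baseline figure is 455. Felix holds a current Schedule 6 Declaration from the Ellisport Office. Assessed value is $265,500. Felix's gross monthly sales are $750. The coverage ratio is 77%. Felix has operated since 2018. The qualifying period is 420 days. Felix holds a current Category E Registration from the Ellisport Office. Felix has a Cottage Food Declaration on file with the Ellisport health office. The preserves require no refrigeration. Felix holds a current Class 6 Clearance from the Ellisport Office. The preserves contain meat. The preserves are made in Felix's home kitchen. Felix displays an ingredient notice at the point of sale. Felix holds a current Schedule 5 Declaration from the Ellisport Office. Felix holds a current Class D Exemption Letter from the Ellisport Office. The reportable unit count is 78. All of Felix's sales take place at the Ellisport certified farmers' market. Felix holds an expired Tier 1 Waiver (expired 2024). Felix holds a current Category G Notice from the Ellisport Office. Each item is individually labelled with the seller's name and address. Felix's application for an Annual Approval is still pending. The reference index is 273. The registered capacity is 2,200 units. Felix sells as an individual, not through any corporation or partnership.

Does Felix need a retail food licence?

Exception (a)'s conditions are all satisfied: the preserves are home-kitchen produced; the coverage ratio is 77%, meeting the 76% threshold; the seller is a natural person. Applying paragraphs (f)–(m): (f) is triggered (a current Category G Notice is held), but is displaced by (g): (g) is triggered — some sales are to a restaurant for resale. (h) is triggered (a current Class D Exemption Letter is held), but is itself disapplied by (i): (i) operates against (h): the baseline figure is 455, under the 470 limit. (j) would limit (i) — the reportable unit count is 78, meeting the 73 threshold — but (k) sets (j) aside: (k) operates against (j): aggregate throughput is 6,790 units, below the 7,510 units limit. (l) would limit (k) — a current Schedule 5 Declaration is held — but (m) sets (l) aside: (m) operates against (l): the reference index is 273, under the 310 limit. Exception (a) stands.
Exception (b) fails — there is no Tier 1 Waiver in force.
Exception (c) does not apply: gross monthly sales are $750, not below $730.
Exception (d) requires that the seller holds a current Annual Approval from the Ellisport Office; but no current Annual Approval is held, so (d) is unavailable.
All of (e)'s requirements are met (an ingredient notice is displayed; the preserves are shelf-stable; a Cottage Food Declaration is on file). But applying paragraph (q): (q) operates — the preserves contain meat. So (e) is unavailable.

No — exception (a) applies; Felix is not required to hold a retail food licence.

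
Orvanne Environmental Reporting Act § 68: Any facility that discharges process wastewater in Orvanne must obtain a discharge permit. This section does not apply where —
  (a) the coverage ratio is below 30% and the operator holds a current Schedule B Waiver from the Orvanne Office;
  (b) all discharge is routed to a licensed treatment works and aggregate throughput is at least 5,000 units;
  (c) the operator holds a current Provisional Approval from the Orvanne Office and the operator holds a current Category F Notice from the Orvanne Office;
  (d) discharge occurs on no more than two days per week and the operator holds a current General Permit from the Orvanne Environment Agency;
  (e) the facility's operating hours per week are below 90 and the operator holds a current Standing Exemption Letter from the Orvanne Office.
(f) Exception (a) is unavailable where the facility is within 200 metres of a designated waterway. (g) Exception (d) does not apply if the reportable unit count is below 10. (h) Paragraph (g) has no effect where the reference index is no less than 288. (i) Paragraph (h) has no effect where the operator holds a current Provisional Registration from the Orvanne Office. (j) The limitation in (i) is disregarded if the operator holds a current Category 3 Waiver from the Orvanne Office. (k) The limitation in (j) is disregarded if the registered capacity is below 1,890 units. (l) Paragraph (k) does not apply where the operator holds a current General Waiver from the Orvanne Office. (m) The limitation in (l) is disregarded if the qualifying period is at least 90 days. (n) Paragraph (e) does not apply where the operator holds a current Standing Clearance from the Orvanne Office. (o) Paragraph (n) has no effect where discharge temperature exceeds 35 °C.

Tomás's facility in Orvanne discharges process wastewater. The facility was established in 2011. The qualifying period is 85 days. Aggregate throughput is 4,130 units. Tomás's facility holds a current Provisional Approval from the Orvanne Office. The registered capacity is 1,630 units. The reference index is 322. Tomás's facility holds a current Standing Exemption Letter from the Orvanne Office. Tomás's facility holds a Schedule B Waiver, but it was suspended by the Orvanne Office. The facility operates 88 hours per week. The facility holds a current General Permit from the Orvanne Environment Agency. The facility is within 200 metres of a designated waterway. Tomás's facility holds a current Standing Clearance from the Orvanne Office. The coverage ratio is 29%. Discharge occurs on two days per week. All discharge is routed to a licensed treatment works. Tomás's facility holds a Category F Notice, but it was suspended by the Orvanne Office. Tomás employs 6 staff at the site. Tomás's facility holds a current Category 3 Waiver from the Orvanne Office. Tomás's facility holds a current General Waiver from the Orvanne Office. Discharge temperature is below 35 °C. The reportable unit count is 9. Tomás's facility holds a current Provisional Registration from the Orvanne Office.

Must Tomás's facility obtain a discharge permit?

Exception (a) requires that the operator holds a current Schedule B Waiver from the Orvanne Office; but no current Schedule B Waiver is held, so (a) is unavailable.
Exception (b) fails — aggregate throughput is 4,130 units, short of 5,000 units.
Exception (c) fails — no current Category F Notice is held.
Exception (d): discharge occurs on no more than two days per week; a current General Permit is held — every condition holds. Applying paragraphs (g)–(m): (g) applies (the reportable unit count is 9, below the 10 limit), but is set aside by (h): (h) is triggered — the reference index is 322, meeting the 288 threshold. (i) would limit (h) — a current Provisional Registration is held — but (j) sets (i) aside: (j) operates against (i): a current Category 3 Waiver is held. (k) is triggered (the registered capacity is 1,630 units, below the 1,890 units limit), but yields to (l): (l) is engaged — a current General Waiver is held. (m) does not operate here (the qualifying period is 85 days, short of 90 days), so (l) stands. (d) remains available.
All of (e)'s requirements are met (the facility's operating hours per week are 88, below the 90 limit; a current Standing Exemption Letter is held). However, paragraphs (n)–(o) must be considered: (n) operates against (e): a current Standing Clearance is held. (o), which would lift (n), does not operate here — discharge temperature is below 35 °C. So (e) is unavailable.

No — exception (d) applies; Tomás's facility is not required to obtain a discharge permit.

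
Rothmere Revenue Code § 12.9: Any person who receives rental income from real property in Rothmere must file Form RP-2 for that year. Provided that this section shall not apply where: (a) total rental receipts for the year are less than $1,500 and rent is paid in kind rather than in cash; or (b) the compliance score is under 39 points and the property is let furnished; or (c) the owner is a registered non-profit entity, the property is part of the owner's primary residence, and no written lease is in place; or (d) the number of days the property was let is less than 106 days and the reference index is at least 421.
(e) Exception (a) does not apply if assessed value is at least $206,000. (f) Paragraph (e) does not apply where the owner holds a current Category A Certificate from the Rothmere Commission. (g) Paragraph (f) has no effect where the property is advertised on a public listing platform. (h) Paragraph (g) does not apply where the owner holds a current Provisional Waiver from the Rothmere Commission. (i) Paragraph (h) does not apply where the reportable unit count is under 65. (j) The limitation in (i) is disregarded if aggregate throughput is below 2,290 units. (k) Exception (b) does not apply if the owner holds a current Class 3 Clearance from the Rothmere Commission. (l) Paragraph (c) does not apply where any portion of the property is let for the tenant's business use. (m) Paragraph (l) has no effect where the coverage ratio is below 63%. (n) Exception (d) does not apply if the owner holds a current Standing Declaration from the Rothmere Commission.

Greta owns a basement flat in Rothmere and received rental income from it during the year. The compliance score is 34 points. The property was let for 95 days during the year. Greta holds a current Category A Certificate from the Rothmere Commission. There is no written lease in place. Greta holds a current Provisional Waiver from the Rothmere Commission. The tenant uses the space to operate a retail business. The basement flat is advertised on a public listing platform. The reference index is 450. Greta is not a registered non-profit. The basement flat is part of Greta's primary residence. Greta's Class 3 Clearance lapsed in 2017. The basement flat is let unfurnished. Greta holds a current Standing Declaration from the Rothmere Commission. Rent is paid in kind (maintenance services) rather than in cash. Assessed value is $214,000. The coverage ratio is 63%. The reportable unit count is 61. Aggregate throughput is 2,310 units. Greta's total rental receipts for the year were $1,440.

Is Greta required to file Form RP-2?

Yes — Greta must file Form RP-2.

Exception (a) is satisfied on its face — total rental receipts for the year are $1,440, less than the $1,500 limit; rent is paid in kind. But: (e) is engaged — assessed value is $214,000, meeting the $206,000 threshold. (f) would limit (e) — a current Category A Certificate is held — but (g) sets (f) aside: (g) applies — the property is publicly advertised. (h) would limit (g) — a current Provisional Waiver is held — but (i) sets (h) aside: (i) operates against (h): the reportable unit count is 61, under the 65 limit. (j) is not engaged (aggregate throughput is 2,310 units, not below 2,290 units), so (i) stands. So (a) is unavailable.
Exception (b) does not apply: the property is let unfurnished.
Exception (c) does not apply: Greta is not a registered non-profit.
Exception (d): the number of days the property was let is 95 days, less than the 106 days limit; the reference index is 450, meeting the 421 threshold — every condition holds. But applying paragraph (n): (n) applies — a current Standing Declaration is held. Exception (d) does not apply.
No exception applies. The general rule governs.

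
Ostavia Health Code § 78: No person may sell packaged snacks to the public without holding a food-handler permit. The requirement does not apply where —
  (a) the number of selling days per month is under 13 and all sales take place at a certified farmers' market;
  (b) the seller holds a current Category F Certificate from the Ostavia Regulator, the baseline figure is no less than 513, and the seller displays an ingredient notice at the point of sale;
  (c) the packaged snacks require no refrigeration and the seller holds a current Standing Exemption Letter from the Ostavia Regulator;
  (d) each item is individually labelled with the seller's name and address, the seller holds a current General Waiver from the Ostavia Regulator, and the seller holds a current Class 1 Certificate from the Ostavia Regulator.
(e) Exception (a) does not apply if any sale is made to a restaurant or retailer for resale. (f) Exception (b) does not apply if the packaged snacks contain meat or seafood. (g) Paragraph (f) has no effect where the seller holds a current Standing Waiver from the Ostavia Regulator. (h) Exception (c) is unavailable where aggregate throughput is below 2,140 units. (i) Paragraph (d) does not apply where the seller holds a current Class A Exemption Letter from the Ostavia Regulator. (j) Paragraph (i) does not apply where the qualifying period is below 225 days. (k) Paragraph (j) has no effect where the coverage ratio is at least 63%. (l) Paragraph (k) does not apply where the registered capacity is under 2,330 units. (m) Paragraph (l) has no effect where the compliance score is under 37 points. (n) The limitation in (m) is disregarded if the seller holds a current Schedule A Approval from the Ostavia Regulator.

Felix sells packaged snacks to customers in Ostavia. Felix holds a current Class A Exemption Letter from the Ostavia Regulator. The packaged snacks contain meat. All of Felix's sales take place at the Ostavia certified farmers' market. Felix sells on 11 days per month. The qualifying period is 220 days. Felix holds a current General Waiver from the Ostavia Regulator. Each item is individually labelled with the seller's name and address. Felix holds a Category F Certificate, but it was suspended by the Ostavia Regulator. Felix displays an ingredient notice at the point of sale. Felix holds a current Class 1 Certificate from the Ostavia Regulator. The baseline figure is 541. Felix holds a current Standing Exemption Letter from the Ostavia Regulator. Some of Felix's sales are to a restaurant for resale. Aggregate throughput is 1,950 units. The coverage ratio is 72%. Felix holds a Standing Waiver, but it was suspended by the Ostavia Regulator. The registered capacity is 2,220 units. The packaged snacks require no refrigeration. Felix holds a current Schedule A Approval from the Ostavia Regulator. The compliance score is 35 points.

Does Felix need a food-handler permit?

All of (a)'s requirements are met (the number of selling days per month is 11, under the 13 limit; all sales are at a certified farmers' market). But applying paragraph (e): (e) operates against (a): some sales are to a restaurant for resale. Exception (a) does not apply.
Exception (b) does not apply: there is no Category F Certificate in force.
Exception (c) is satisfied on its face — the packaged snacks are shelf-stable; a current Standing Exemption Letter is held. However, paragraph (h) must be considered: (h) operates — aggregate throughput is 1,950 units, below the 2,140 units limit. So (c) is unavailable.
All of (d)'s requirements are met (items are individually labelled; a current General Waiver is held; a current Class 1 Certificate is held). Applying paragraphs (i)–(n): (i) is engaged (a current Class A Exemption Letter is held), but is overridden by (j): (j) operates against (i): the qualifying period is 220 days, below the 225 days limit. (k) would limit (j) — the coverage ratio is 72%, meeting the 63% threshold — but (l) sets (k) aside: (l) operates against (k): the registered capacity is 2,220 units, under the 2,330 units limit. (m) is triggered (the compliance score is 35 points, under the 37 points limit), but is displaced by (n): (n) operates against (m): a current Schedule A Approval is held. So (d) applies.

No — exception (d) applies; Felix is not required to hold a food-handler permit.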